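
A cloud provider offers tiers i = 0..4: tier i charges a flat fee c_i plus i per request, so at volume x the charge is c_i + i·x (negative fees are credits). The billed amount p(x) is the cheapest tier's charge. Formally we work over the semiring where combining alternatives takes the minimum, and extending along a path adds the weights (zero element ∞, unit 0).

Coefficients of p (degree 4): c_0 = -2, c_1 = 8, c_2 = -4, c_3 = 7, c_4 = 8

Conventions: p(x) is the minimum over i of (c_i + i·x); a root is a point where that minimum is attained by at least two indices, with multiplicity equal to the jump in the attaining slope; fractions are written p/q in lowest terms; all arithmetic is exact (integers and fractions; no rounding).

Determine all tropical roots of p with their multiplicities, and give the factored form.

hull edge (i=0, c=-2) to (i=2, c=-4): slope -1, span 2
hull edge (i=2, c=-4) to (i=4, c=8): slope 6, span 2
Factored form: p(x) = 8 ⊗ (x ⊕ (-6)) ⊗ (x ⊕ (-6)) ⊗ (x ⊕ 1) ⊗ (x ⊕ 1)
Answer: roots = -6 (mult 2), 1 (mult 2)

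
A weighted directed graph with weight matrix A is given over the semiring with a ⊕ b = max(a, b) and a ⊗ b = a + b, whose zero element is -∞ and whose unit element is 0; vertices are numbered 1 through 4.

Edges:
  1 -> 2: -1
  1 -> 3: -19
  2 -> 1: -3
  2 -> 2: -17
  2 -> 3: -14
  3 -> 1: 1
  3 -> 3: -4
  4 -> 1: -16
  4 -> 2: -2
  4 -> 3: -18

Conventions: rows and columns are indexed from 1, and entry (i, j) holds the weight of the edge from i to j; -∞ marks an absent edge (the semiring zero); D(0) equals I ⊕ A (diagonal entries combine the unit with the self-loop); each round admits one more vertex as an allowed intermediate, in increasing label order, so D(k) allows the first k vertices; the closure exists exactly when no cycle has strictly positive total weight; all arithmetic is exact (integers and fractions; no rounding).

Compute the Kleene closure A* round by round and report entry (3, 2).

D(0):
  [0, -1, -19, -∞]
  [-3, 0, -14, -∞]
  [1, -∞, 0, -∞]
  [-16, -2, -18, 0]
D(1):
  [0, -1, -19, -∞]
  [-3, 0, -14, -∞]
  [1, 0, 0, -∞]
  [-16, -2, -18, 0]
D(2):
  [0, -1, -15, -∞]
  [-3, 0, -14, -∞]
  [1, 0, 0, -∞]
  [-5, -2, -16, 0]
D(3):
  [0, -1, -15, -∞]
  [-3, 0, -14, -∞]
  [1, 0, 0, -∞]
  [-5, -2, -16, 0]
D(4):
  [0, -1, -15, -∞]
  [-3, 0, -14, -∞]
  [1, 0, 0, -∞]
  [-5, -2, -16, 0]
Answer: A*[3][2] = 0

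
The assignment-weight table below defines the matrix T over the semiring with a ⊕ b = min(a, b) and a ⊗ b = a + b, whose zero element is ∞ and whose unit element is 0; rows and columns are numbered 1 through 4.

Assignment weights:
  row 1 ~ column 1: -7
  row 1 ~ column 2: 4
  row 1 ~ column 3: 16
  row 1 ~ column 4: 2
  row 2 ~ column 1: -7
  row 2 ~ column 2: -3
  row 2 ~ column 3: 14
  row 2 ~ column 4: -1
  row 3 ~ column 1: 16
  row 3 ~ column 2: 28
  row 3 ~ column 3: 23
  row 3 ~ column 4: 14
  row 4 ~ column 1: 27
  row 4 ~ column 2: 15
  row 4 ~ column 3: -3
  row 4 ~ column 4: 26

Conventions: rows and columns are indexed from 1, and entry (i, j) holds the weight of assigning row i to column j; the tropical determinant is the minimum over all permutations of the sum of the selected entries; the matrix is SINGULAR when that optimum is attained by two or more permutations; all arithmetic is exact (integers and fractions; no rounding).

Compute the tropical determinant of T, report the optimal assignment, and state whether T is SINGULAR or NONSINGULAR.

σ = (1, 2, 3, 4): (-7) + (-3) + 23 + 26 = 39
σ = (1, 2, 4, 3): (-7) + (-3) + 14 + (-3) = 1
σ = (1, 3, 2, 4): (-7) + 14 + 28 + 26 = 61
σ = (1, 3, 4, 2): (-7) + 14 + 14 + 15 = 36
σ = (1, 4, 2, 3): (-7) + (-1) + 28 + (-3) = 17
σ = (1, 4, 3, 2): (-7) + (-1) + 23 + 15 = 30
σ = (2, 1, 3, 4): 4 + (-7) + 23 + 26 = 46
σ = (2, 1, 4, 3): 4 + (-7) + 14 + (-3) = 8
σ = (2, 3, 1, 4): 4 + 14 + 16 + 26 = 60
σ = (2, 3, 4, 1): 4 + 14 + 14 + 27 = 59
σ = (2, 4, 1, 3): 4 + (-1) + 16 + (-3) = 16
σ = (2, 4, 3, 1): 4 + (-1) + 23 + 27 = 53
σ = (3, 1, 2, 4): 16 + (-7) + 28 + 26 = 63
σ = (3, 1, 4, 2): 16 + (-7) + 14 + 15 = 38
σ = (3, 2, 1, 4): 16 + (-3) + 16 + 26 = 55
σ = (3, 2, 4, 1): 16 + (-3) + 14 + 27 = 54
σ = (3, 4, 1, 2): 16 + (-1) + 16 + 15 = 46
σ = (3, 4, 2, 1): 16 + (-1) + 28 + 27 = 70
σ = (4, 1, 2, 3): 2 + (-7) + 28 + (-3) = 20
σ = (4, 1, 3, 2): 2 + (-7) + 23 + 15 = 33
σ = (4, 2, 1, 3): 2 + (-3) + 16 + (-3) = 12
σ = (4, 2, 3, 1): 2 + (-3) + 23 + 27 = 49
σ = (4, 3, 1, 2): 2 + 14 + 16 + 15 = 47
σ = (4, 3, 2, 1): 2 + 14 + 28 + 27 = 71
Optimal value attained by: σ = (1, 2, 4, 3).
Answer: det⊕(T) = 1; verdict: NONSINGULAR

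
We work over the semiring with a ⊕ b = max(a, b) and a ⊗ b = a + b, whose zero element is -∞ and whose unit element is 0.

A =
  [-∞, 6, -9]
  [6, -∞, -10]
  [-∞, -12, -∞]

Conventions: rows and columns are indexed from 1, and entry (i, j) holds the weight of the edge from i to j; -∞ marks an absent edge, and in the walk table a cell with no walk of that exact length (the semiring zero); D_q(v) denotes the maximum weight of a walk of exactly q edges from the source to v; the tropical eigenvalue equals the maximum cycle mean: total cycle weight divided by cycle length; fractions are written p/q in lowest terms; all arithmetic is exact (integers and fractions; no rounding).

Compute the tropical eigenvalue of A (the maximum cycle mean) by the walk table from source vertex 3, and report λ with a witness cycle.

q=0: [-∞, -∞, 0]
q=1: [-∞, -12, -∞]
q=2: [-6, -∞, -22]
q=3: [-∞, 0, -15]
Optimal cycle mean attained by: cycle 1->2->1, total 6 + 6, length 2.
Answer: λ = 6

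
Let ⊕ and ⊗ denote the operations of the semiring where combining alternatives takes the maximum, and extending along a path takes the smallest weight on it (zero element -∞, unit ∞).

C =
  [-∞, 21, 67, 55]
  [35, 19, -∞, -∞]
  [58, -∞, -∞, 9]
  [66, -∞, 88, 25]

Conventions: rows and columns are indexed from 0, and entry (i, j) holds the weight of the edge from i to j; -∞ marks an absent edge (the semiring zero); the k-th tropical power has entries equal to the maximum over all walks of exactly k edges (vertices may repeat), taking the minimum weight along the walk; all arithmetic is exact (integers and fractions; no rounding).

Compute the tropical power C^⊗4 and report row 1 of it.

C^⊗2:
  [58, 19, 55, 25]
  [19, 21, 35, 35]
  [9, 21, 58, 55]
  [58, 21, 66, 55]
C^⊗3:
  [55, 21, 58, 55]
  [35, 19, 35, 25]
  [58, 19, 55, 25]
  [58, 21, 58, 55]
C^⊗4:
  [58, 21, 55, 55]
  [35, 21, 35, 35]
  [55, 21, 58, 55]
  [58, 21, 58, 55]
Answer: row 1 of C^⊗4 = [35, 21, 35, 35]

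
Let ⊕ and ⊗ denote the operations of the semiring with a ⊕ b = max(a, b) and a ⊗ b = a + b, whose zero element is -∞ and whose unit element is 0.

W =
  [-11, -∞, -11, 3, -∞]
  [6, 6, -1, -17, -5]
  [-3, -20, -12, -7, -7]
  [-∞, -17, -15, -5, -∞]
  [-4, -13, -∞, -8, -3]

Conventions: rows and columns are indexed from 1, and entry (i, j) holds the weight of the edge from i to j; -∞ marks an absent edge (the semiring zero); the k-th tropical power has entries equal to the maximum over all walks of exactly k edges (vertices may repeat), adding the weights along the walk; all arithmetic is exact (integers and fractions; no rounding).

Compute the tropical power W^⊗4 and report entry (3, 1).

W^⊗2:
  [-14, -14, -12, -2, -18]
  [12, 12, 5, 9, 1]
  [-11, -14, -14, 0, -10]
  [-11, -11, -18, -10, -22]
  [-7, -7, -14, -1, -6]
W^⊗3:
  [-8, -8, -15, -7, -19]
  [18, 18, 11, 15, 7]
  [-8, -8, -15, -5, -13]
  [-5, -5, -12, -8, -16]
  [-1, -1, -8, -4, -9]
W^⊗4:
  [-2, -2, -9, -5, -13]
  [24, 24, 17, 21, 13]
  [-2, -2, -9, -5, -13]
  [1, 1, -6, -2, -10]
  [5, 5, -2, 2, -6]
Key observation: the optimum is the walk 3->2->2->2->1, with weight (-20) + 6 + 6 + 6 = -2.
Optimal value attained by: walk 3->2->2->2->1.
Answer: (W^⊗4)[3][1] = -2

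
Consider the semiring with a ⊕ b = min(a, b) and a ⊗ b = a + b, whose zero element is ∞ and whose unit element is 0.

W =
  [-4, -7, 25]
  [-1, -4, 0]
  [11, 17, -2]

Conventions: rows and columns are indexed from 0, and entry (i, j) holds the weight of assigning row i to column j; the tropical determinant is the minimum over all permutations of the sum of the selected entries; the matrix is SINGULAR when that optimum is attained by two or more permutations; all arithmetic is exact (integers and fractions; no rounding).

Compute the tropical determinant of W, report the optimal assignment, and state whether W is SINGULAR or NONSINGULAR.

σ = (0, 1, 2): (-4) + (-4) + (-2) = -10
σ = (0, 2, 1): (-4) + 0 + 17 = 13
σ = (1, 0, 2): (-7) + (-1) + (-2) = -10
σ = (1, 2, 0): (-7) + 0 + 11 = 4
σ = (2, 0, 1): 25 + (-1) + 17 = 41
σ = (2, 1, 0): 25 + (-4) + 11 = 32
Optimal value attained by: σ = (0, 1, 2).
Answer: det⊕(W) = -10; verdict: SINGULAR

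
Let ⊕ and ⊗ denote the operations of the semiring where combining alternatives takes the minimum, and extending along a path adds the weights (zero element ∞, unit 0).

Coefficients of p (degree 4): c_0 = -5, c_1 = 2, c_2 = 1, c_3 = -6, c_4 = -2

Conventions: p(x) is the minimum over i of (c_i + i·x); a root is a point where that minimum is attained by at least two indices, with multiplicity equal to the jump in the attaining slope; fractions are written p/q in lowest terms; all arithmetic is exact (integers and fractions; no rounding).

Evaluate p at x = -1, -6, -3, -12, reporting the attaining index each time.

p(-1) = min(-5+0·(-1)=-5, 2+1·(-1)=1, 1+2·(-1)=-1, -6+3·(-1)=-9, -2+4·(-1)=-6) = -9 (attained by i=3)
p(-6) = min(-5+0·(-6)=-5, 2+1·(-6)=-4, 1+2·(-6)=-11, -6+3·(-6)=-24, -2+4·(-6)=-26) = -26 (attained by i=4)
p(-3) = min(-5+0·(-3)=-5, 2+1·(-3)=-1, 1+2·(-3)=-5, -6+3·(-3)=-15, -2+4·(-3)=-14) = -15 (attained by i=3)
p(-12) = min(-5+0·(-12)=-5, 2+1·(-12)=-10, 1+2·(-12)=-23, -6+3·(-12)=-42, -2+4·(-12)=-50) = -50 (attained by i=4)
Answer: p(-1) = -9; p(-6) = -26; p(-3) = -15; p(-12) = -50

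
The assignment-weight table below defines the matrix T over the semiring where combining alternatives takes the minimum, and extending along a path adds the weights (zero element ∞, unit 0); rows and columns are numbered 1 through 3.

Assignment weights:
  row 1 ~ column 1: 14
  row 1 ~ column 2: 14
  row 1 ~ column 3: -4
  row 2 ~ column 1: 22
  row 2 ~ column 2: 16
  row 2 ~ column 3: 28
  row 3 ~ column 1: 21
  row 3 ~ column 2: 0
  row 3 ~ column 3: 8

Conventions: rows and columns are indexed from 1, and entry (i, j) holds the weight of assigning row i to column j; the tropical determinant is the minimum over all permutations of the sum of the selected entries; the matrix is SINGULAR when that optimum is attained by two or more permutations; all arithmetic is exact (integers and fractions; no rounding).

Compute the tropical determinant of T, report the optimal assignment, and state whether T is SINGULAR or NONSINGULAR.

σ = (1, 2, 3): 14 + 16 + 8 = 38
σ = (1, 3, 2): 14 + 28 + 0 = 42
σ = (2, 1, 3): 14 + 22 + 8 = 44
σ = (2, 3, 1): 14 + 28 + 21 = 63
σ = (3, 1, 2): (-4) + 22 + 0 = 18
σ = (3, 2, 1): (-4) + 16 + 21 = 33
Optimal value attained by: σ = (3, 1, 2).
Answer: det⊕(T) = 18; verdict: NONSINGULAR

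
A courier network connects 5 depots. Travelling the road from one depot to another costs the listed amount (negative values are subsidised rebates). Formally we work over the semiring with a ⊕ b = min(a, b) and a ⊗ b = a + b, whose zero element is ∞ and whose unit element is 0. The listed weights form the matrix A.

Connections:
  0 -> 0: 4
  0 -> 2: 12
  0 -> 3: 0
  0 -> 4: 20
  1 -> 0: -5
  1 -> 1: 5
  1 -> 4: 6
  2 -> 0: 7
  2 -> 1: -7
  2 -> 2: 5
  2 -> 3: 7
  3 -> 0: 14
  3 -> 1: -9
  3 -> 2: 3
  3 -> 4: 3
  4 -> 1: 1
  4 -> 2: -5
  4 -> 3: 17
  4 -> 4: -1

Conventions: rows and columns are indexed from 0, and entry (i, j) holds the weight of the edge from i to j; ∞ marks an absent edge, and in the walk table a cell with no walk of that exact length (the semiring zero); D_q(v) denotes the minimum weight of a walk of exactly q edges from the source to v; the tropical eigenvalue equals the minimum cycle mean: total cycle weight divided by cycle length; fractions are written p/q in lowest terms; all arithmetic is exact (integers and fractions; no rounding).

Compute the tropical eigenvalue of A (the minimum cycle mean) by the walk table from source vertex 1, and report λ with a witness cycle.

q=0: [∞, 0, ∞, ∞, ∞]
q=1: [-5, 5, ∞, ∞, 6]
q=2: [-1, 7, 1, -5, 5]
q=3: [2, -14, -2, -1, -2]
q=4: [-19, -10, -7, 2, -8]
q=5: [-15, -14, -13, -19, -9]
Optimal cycle mean attained by: cycle 0->3->1->0, total 0 + (-9) + (-5), length 3.
Answer: λ = -14/3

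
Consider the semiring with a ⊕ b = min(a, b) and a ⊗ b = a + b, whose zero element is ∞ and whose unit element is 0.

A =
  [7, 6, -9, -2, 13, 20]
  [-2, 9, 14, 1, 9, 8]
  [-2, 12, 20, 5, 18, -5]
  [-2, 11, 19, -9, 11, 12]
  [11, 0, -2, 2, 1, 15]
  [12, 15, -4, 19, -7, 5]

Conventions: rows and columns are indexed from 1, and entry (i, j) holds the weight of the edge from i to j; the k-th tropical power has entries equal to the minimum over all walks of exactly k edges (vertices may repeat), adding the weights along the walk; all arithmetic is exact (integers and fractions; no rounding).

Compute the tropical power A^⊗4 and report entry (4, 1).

A^⊗2:
  [-11, 3, -2, -11, 9, -14]
  [-1, 4, -11, -8, 1, 9]
  [3, 4, -11, -4, -12, 0]
  [-11, 2, -11, -18, 2, 3]
  [-4, 1, -1, -7, 2, -7]
  [-6, -7, -9, -5, -6, -9]
A^⊗3:
  [-13, -5, -20, -20, -21, -9]
  [-13, 1, -10, -17, 2, -16]
  [-13, -12, -14, -13, -11, -16]
  [-20, -7, -20, -27, -7, -16]
  [-9, 2, -13, -16, -14, -6]
  [-11, -6, -15, -14, -16, -14]
A^⊗4:
  [-22, -21, -23, -29, -20, -25]
  [-19, -7, -22, -26, -23, -15]
  [-16, -11, -22, -22, -23, -19]
  [-29, -16, -29, -36, -23, -25]
  [-18, -14, -18, -25, -13, -18]
  [-17, -16, -20, -23, -21, -20]
Key observation: the optimum is the walk 4->4->4->4->1, with weight (-9) + (-9) + (-9) + (-2) = -29.
Optimal value attained by: walk 4->4->4->4->1.
Answer: (A^⊗4)[4][1] = -29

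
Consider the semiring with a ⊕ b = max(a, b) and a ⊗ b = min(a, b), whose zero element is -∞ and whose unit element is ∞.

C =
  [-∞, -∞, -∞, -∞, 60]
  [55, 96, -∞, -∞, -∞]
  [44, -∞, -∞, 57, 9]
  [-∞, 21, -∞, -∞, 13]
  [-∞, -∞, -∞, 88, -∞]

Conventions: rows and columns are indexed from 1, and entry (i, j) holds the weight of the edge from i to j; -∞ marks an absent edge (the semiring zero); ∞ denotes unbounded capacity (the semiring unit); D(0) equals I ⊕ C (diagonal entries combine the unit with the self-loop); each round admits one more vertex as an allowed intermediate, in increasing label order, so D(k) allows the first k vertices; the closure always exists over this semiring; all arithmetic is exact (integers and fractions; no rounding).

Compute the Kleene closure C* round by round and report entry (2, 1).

D(0):
  [∞, -∞, -∞, -∞, 60]
  [55, ∞, -∞, -∞, -∞]
  [44, -∞, ∞, 57, 9]
  [-∞, 21, -∞, ∞, 13]
  [-∞, -∞, -∞, 88, ∞]
D(1):
  [∞, -∞, -∞, -∞, 60]
  [55, ∞, -∞, -∞, 55]
  [44, -∞, ∞, 57, 44]
  [-∞, 21, -∞, ∞, 13]
  [-∞, -∞, -∞, 88, ∞]
D(2):
  [∞, -∞, -∞, -∞, 60]
  [55, ∞, -∞, -∞, 55]
  [44, -∞, ∞, 57, 44]
  [21, 21, -∞, ∞, 21]
  [-∞, -∞, -∞, 88, ∞]
D(3):
  [∞, -∞, -∞, -∞, 60]
  [55, ∞, -∞, -∞, 55]
  [44, -∞, ∞, 57, 44]
  [21, 21, -∞, ∞, 21]
  [-∞, -∞, -∞, 88, ∞]
D(4):
  [∞, -∞, -∞, -∞, 60]
  [55, ∞, -∞, -∞, 55]
  [44, 21, ∞, 57, 44]
  [21, 21, -∞, ∞, 21]
  [21, 21, -∞, 88, ∞]
D(5):
  [∞, 21, -∞, 60, 60]
  [55, ∞, -∞, 55, 55]
  [44, 21, ∞, 57, 44]
  [21, 21, -∞, ∞, 21]
  [21, 21, -∞, 88, ∞]
Answer: C*[2][1] = 55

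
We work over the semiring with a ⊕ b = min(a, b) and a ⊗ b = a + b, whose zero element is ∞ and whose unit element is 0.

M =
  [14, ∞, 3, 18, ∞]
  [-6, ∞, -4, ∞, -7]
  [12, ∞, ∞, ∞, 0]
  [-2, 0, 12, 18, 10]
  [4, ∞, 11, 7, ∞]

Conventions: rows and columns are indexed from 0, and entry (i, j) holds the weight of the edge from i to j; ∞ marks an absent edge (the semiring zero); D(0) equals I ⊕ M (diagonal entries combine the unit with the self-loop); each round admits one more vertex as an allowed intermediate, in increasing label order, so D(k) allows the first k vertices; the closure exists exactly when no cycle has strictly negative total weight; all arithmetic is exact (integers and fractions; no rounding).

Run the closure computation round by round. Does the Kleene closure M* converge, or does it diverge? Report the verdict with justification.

D(0):
  [0, ∞, 3, 18, ∞]
  [-6, 0, -4, ∞, -7]
  [12, ∞, 0, ∞, 0]
  [-2, 0, 12, 0, 10]
  [4, ∞, 11, 7, 0]
D(1):
  [0, ∞, 3, 18, ∞]
  [-6, 0, -4, 12, -7]
  [12, ∞, 0, 30, 0]
  [-2, 0, 1, 0, 10]
  [4, ∞, 7, 7, 0]
D(2):
  [0, ∞, 3, 18, ∞]
  [-6, 0, -4, 12, -7]
  [12, ∞, 0, 30, 0]
  [-6, 0, -4, 0, -7]
  [4, ∞, 7, 7, 0]
D(3):
  [0, ∞, 3, 18, 3]
  [-6, 0, -4, 12, -7]
  [12, ∞, 0, 30, 0]
  [-6, 0, -4, 0, -7]
  [4, ∞, 7, 7, 0]
D(4):
  [0, 18, 3, 18, 3]
  [-6, 0, -4, 12, -7]
  [12, 30, 0, 30, 0]
  [-6, 0, -4, 0, -7]
  [1, 7, 3, 7, 0]
D(5):
  [0, 10, 3, 10, 3]
  [-6, 0, -4, 0, -7]
  [1, 7, 0, 7, 0]
  [-6, 0, -4, 0, -7]
  [1, 7, 3, 7, 0]
Key observation: every diagonal entry stays at the unit through all rounds, so no improving cycle exists.
Answer: CONVERGES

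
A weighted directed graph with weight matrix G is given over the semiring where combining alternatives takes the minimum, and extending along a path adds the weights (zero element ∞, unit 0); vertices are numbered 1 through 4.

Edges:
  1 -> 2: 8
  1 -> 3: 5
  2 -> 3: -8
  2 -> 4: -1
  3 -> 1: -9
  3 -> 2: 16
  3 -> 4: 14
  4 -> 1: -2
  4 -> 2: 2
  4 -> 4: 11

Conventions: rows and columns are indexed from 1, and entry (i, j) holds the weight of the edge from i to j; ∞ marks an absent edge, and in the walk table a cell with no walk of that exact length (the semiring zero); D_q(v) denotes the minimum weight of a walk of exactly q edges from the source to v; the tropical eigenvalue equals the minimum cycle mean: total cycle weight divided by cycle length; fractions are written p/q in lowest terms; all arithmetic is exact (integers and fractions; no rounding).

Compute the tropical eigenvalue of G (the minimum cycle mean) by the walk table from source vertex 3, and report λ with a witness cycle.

q=0: [∞, ∞, 0, ∞]
q=1: [-9, 16, ∞, 14]
q=2: [12, -1, -4, 15]
q=3: [-13, 12, -9, -2]
q=4: [-18, -5, -8, 5]
Optimal cycle mean attained by: cycle 1->2->3->1, total 8 + (-8) + (-9), length 3.
Answer: λ = -3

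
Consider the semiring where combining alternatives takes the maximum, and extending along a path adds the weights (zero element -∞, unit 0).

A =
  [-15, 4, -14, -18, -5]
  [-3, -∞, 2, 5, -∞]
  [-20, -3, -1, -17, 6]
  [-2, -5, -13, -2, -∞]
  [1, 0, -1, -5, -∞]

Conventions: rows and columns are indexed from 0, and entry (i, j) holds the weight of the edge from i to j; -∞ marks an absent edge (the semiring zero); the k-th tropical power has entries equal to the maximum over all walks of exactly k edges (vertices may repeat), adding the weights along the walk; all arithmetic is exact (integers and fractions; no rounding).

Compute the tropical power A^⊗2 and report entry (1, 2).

A^⊗2:
  [1, -5, 6, 9, -8]
  [3, 1, 1, 3, 8]
  [7, 6, 5, 2, 5]
  [-4, 2, -3, 0, -7]
  [-3, 5, 2, 5, 5]
Key observation: the optimum is the walk 1->2->2, with weight 2 + (-1) = 1.
Optimal value attained by: walk 1->2->2.
Answer: (A^⊗2)[1][2] = 1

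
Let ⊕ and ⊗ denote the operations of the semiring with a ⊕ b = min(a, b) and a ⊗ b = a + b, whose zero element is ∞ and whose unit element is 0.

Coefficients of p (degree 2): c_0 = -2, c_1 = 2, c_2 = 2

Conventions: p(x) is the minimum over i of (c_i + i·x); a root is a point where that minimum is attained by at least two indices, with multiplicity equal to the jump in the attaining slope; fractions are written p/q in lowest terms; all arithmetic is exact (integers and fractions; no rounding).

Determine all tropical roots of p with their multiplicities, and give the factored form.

hull edge (i=0, c=-2) to (i=2, c=2): slope 2, span 2
Factored form: p(x) = 2 ⊗ (x ⊕ (-2)) ⊗ (x ⊕ (-2))
Answer: roots = -2 (mult 2)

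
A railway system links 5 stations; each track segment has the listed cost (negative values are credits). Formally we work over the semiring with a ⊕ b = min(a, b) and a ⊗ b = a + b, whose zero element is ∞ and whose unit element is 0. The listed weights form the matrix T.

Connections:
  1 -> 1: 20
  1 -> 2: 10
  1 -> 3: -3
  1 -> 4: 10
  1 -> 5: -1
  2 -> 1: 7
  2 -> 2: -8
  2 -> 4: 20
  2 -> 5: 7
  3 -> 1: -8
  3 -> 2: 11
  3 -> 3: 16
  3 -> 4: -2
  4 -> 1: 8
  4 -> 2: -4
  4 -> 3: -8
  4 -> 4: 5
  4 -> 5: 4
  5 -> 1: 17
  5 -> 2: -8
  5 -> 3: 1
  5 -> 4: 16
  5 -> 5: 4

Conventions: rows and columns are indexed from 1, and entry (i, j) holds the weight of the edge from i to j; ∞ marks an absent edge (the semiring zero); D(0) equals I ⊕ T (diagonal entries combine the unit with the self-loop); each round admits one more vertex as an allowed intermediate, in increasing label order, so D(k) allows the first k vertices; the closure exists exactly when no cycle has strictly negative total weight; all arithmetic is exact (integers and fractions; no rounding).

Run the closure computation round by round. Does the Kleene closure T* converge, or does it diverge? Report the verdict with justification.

Detection: at round 0, diagonal entry (2, 2) turns strictly negative.
Key observation: the cycle 2->2 has total weight (-8), which is strictly negative.
Answer: DIVERGES — negative cycle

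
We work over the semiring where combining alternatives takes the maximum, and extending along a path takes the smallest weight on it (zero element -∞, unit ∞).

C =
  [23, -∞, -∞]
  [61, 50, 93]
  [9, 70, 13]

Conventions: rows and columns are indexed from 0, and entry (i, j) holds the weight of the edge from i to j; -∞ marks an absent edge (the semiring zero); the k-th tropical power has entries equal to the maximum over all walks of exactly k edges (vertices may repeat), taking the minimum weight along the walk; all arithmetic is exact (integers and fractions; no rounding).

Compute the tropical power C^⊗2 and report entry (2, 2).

C^⊗2:
  [23, -∞, -∞]
  [50, 70, 50]
  [61, 50, 70]
Key observation: the optimum is the walk 2->1->2, with weight 70 min 93 = 70.
Optimal value attained by: walk 2->1->2.
Answer: (C^⊗2)[2][2] = 70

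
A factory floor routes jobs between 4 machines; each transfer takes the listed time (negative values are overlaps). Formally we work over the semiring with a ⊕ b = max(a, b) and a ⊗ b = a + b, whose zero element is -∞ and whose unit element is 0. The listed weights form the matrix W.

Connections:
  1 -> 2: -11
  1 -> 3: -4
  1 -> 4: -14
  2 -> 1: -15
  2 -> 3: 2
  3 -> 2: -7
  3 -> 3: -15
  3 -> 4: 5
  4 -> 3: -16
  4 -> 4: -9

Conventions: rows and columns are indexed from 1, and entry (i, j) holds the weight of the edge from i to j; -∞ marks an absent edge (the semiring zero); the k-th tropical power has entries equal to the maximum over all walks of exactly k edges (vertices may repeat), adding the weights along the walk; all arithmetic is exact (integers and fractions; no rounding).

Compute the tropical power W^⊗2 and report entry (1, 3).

W^⊗2:
  [-26, -11, -9, 1]
  [-∞, -5, -13, 7]
  [-22, -22, -5, -4]
  [-∞, -23, -25, -11]
Key observation: the optimum is the walk 1->2->3, with weight (-11) + 2 = -9.
Optimal value attained by: walk 1->2->3.
Answer: (W^⊗2)[1][3] = -9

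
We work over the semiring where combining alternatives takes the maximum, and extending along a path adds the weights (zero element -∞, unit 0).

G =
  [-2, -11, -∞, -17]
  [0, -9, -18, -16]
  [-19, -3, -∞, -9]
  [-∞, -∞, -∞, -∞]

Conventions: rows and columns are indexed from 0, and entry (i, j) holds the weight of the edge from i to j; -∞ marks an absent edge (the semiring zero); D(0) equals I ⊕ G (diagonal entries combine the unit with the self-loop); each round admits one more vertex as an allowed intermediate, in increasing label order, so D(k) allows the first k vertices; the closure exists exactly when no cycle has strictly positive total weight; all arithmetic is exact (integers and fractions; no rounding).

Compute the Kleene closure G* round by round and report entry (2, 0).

D(0):
  [0, -11, -∞, -17]
  [0, 0, -18, -16]
  [-19, -3, 0, -9]
  [-∞, -∞, -∞, 0]
D(1):
  [0, -11, -∞, -17]
  [0, 0, -18, -16]
  [-19, -3, 0, -9]
  [-∞, -∞, -∞, 0]
D(2):
  [0, -11, -29, -17]
  [0, 0, -18, -16]
  [-3, -3, 0, -9]
  [-∞, -∞, -∞, 0]
D(3):
  [0, -11, -29, -17]
  [0, 0, -18, -16]
  [-3, -3, 0, -9]
  [-∞, -∞, -∞, 0]
D(4):
  [0, -11, -29, -17]
  [0, 0, -18, -16]
  [-3, -3, 0, -9]
  [-∞, -∞, -∞, 0]
Answer: G*[2][0] = -3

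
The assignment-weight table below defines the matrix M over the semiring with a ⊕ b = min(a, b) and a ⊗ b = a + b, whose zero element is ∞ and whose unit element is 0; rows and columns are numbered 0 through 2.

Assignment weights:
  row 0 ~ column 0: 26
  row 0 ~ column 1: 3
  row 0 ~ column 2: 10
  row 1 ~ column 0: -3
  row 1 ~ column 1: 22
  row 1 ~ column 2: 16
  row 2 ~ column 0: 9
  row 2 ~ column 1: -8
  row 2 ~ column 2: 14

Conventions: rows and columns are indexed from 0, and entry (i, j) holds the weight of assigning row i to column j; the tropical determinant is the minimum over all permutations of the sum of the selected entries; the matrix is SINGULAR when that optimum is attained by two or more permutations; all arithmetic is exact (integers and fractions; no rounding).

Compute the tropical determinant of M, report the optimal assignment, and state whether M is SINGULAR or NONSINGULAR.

σ = (0, 1, 2): 26 + 22 + 14 = 62
σ = (0, 2, 1): 26 + 16 + (-8) = 34
σ = (1, 0, 2): 3 + (-3) + 14 = 14
σ = (1, 2, 0): 3 + 16 + 9 = 28
σ = (2, 0, 1): 10 + (-3) + (-8) = -1
σ = (2, 1, 0): 10 + 22 + 9 = 41
Optimal value attained by: σ = (2, 0, 1).
Answer: det⊕(M) = -1; verdict: NONSINGULAR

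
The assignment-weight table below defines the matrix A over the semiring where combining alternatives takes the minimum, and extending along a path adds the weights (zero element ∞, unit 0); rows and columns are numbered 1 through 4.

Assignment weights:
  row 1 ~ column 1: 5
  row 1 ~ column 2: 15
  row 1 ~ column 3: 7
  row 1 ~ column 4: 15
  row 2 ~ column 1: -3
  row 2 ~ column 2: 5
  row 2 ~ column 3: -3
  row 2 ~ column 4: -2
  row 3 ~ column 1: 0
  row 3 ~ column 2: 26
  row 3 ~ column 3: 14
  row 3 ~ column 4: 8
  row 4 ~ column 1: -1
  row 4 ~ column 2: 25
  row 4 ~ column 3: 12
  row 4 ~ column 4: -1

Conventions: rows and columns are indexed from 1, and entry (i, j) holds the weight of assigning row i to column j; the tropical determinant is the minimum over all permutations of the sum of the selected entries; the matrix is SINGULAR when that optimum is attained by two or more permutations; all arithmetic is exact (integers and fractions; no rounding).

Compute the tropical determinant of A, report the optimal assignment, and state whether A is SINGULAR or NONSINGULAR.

σ = (1, 2, 3, 4): 5 + 5 + 14 + (-1) = 23
σ = (1, 2, 4, 3): 5 + 5 + 8 + 12 = 30
σ = (1, 3, 2, 4): 5 + (-3) + 26 + (-1) = 27
σ = (1, 3, 4, 2): 5 + (-3) + 8 + 25 = 35
σ = (1, 4, 2, 3): 5 + (-2) + 26 + 12 = 41
σ = (1, 4, 3, 2): 5 + (-2) + 14 + 25 = 42
σ = (2, 1, 3, 4): 15 + (-3) + 14 + (-1) = 25
σ = (2, 1, 4, 3): 15 + (-3) + 8 + 12 = 32
σ = (2, 3, 1, 4): 15 + (-3) + 0 + (-1) = 11
σ = (2, 3, 4, 1): 15 + (-3) + 8 + (-1) = 19
σ = (2, 4, 1, 3): 15 + (-2) + 0 + 12 = 25
σ = (2, 4, 3, 1): 15 + (-2) + 14 + (-1) = 26
σ = (3, 1, 2, 4): 7 + (-3) + 26 + (-1) = 29
σ = (3, 1, 4, 2): 7 + (-3) + 8 + 25 = 37
σ = (3, 2, 1, 4): 7 + 5 + 0 + (-1) = 11
σ = (3, 2, 4, 1): 7 + 5 + 8 + (-1) = 19
σ = (3, 4, 1, 2): 7 + (-2) + 0 + 25 = 30
σ = (3, 4, 2, 1): 7 + (-2) + 26 + (-1) = 30
σ = (4, 1, 2, 3): 15 + (-3) + 26 + 12 = 50
σ = (4, 1, 3, 2): 15 + (-3) + 14 + 25 = 51
σ = (4, 2, 1, 3): 15 + 5 + 0 + 12 = 32
σ = (4, 2, 3, 1): 15 + 5 + 14 + (-1) = 33
σ = (4, 3, 1, 2): 15 + (-3) + 0 + 25 = 37
σ = (4, 3, 2, 1): 15 + (-3) + 26 + (-1) = 37
Optimal value attained by: σ = (2, 3, 1, 4).
Answer: det⊕(A) = 11; verdict: SINGULAR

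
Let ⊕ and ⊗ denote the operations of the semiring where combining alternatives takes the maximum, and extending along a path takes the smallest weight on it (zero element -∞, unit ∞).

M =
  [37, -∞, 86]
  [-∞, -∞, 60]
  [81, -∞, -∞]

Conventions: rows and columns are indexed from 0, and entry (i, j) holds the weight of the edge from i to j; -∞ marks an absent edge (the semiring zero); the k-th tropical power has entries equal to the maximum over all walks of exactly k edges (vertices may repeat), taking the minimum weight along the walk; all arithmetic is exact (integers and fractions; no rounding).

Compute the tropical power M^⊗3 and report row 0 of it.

M^⊗2:
  [81, -∞, 37]
  [60, -∞, -∞]
  [37, -∞, 81]
M^⊗3:
  [37, -∞, 81]
  [37, -∞, 60]
  [81, -∞, 37]
Answer: row 0 of M^⊗3 = [37, -∞, 81]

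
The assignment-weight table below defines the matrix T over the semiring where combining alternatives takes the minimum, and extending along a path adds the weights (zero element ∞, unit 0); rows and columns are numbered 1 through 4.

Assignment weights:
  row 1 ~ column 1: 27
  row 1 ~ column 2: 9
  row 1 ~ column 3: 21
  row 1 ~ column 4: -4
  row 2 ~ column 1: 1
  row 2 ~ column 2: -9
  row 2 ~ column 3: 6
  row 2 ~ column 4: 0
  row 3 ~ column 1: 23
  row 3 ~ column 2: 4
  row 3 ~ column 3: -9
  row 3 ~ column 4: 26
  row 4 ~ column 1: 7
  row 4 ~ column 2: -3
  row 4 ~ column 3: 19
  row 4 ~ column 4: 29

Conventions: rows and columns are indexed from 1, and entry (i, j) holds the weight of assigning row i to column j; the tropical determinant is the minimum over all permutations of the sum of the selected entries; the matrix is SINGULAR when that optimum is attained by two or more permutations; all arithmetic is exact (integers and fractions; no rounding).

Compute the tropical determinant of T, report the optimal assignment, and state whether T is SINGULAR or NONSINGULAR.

σ = (1, 2, 3, 4): 27 + (-9) + (-9) + 29 = 38
σ = (1, 2, 4, 3): 27 + (-9) + 26 + 19 = 63
σ = (1, 3, 2, 4): 27 + 6 + 4 + 29 = 66
σ = (1, 3, 4, 2): 27 + 6 + 26 + (-3) = 56
σ = (1, 4, 2, 3): 27 + 0 + 4 + 19 = 50
σ = (1, 4, 3, 2): 27 + 0 + (-9) + (-3) = 15
σ = (2, 1, 3, 4): 9 + 1 + (-9) + 29 = 30
σ = (2, 1, 4, 3): 9 + 1 + 26 + 19 = 55
σ = (2, 3, 1, 4): 9 + 6 + 23 + 29 = 67
σ = (2, 3, 4, 1): 9 + 6 + 26 + 7 = 48
σ = (2, 4, 1, 3): 9 + 0 + 23 + 19 = 51
σ = (2, 4, 3, 1): 9 + 0 + (-9) + 7 = 7
σ = (3, 1, 2, 4): 21 + 1 + 4 + 29 = 55
σ = (3, 1, 4, 2): 21 + 1 + 26 + (-3) = 45
σ = (3, 2, 1, 4): 21 + (-9) + 23 + 29 = 64
σ = (3, 2, 4, 1): 21 + (-9) + 26 + 7 = 45
σ = (3, 4, 1, 2): 21 + 0 + 23 + (-3) = 41
σ = (3, 4, 2, 1): 21 + 0 + 4 + 7 = 32
σ = (4, 1, 2, 3): (-4) + 1 + 4 + 19 = 20
σ = (4, 1, 3, 2): (-4) + 1 + (-9) + (-3) = -15
σ = (4, 2, 1, 3): (-4) + (-9) + 23 + 19 = 29
σ = (4, 2, 3, 1): (-4) + (-9) + (-9) + 7 = -15
σ = (4, 3, 1, 2): (-4) + 6 + 23 + (-3) = 22
σ = (4, 3, 2, 1): (-4) + 6 + 4 + 7 = 13
Optimal value attained by: σ = (4, 1, 3, 2).
Answer: det⊕(T) = -15; verdict: SINGULAR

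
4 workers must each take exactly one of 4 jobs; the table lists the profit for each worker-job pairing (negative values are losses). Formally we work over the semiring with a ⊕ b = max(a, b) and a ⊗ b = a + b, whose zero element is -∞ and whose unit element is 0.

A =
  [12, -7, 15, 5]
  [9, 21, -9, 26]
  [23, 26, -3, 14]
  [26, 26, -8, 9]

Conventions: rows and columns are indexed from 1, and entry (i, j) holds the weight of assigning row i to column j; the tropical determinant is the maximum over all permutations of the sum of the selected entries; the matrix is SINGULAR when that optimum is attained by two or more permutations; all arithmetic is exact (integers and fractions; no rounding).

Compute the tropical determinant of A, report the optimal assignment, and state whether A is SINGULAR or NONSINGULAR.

σ = (1, 2, 3, 4): 12 + 21 + (-3) + 9 = 39
σ = (1, 2, 4, 3): 12 + 21 + 14 + (-8) = 39
σ = (1, 3, 2, 4): 12 + (-9) + 26 + 9 = 38
σ = (1, 3, 4, 2): 12 + (-9) + 14 + 26 = 43
σ = (1, 4, 2, 3): 12 + 26 + 26 + (-8) = 56
σ = (1, 4, 3, 2): 12 + 26 + (-3) + 26 = 61
σ = (2, 1, 3, 4): (-7) + 9 + (-3) + 9 = 8
σ = (2, 1, 4, 3): (-7) + 9 + 14 + (-8) = 8
σ = (2, 3, 1, 4): (-7) + (-9) + 23 + 9 = 16
σ = (2, 3, 4, 1): (-7) + (-9) + 14 + 26 = 24
σ = (2, 4, 1, 3): (-7) + 26 + 23 + (-8) = 34
σ = (2, 4, 3, 1): (-7) + 26 + (-3) + 26 = 42
σ = (3, 1, 2, 4): 15 + 9 + 26 + 9 = 59
σ = (3, 1, 4, 2): 15 + 9 + 14 + 26 = 64
σ = (3, 2, 1, 4): 15 + 21 + 23 + 9 = 68
σ = (3, 2, 4, 1): 15 + 21 + 14 + 26 = 76
σ = (3, 4, 1, 2): 15 + 26 + 23 + 26 = 90
σ = (3, 4, 2, 1): 15 + 26 + 26 + 26 = 93
σ = (4, 1, 2, 3): 5 + 9 + 26 + (-8) = 32
σ = (4, 1, 3, 2): 5 + 9 + (-3) + 26 = 37
σ = (4, 2, 1, 3): 5 + 21 + 23 + (-8) = 41
σ = (4, 2, 3, 1): 5 + 21 + (-3) + 26 = 49
σ = (4, 3, 1, 2): 5 + (-9) + 23 + 26 = 45
σ = (4, 3, 2, 1): 5 + (-9) + 26 + 26 = 48
Optimal value attained by: σ = (3, 4, 2, 1).
Answer: det⊕(A) = 93; verdict: NONSINGULAR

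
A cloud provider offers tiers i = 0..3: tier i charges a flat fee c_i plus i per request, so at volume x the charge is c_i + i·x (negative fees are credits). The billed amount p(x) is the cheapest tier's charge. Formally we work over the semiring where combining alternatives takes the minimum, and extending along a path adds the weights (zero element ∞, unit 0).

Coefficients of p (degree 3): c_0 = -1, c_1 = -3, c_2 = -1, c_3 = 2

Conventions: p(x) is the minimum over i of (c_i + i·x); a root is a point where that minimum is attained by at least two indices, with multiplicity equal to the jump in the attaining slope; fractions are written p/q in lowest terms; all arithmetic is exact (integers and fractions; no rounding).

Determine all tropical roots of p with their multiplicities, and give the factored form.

hull edge (i=0, c=-1) to (i=1, c=-3): slope -2, span 1
hull edge (i=1, c=-3) to (i=2, c=-1): slope 2, span 1
hull edge (i=2, c=-1) to (i=3, c=2): slope 3, span 1
Factored form: p(x) = 2 ⊗ (x ⊕ (-3)) ⊗ (x ⊕ (-2)) ⊗ (x ⊕ 2)
Answer: roots = -3 (mult 1), -2 (mult 1), 2 (mult 1)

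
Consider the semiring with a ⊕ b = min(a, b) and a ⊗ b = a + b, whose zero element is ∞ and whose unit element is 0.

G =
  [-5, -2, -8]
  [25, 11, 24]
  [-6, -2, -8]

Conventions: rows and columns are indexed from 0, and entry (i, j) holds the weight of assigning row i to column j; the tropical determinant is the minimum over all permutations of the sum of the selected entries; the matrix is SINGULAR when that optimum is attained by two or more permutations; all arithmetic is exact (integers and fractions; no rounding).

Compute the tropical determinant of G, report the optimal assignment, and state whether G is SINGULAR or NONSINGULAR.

σ = (0, 1, 2): (-5) + 11 + (-8) = -2
σ = (0, 2, 1): (-5) + 24 + (-2) = 17
σ = (1, 0, 2): (-2) + 25 + (-8) = 15
σ = (1, 2, 0): (-2) + 24 + (-6) = 16
σ = (2, 0, 1): (-8) + 25 + (-2) = 15
σ = (2, 1, 0): (-8) + 11 + (-6) = -3
Optimal value attained by: σ = (2, 1, 0).
Answer: det⊕(G) = -3; verdict: NONSINGULAR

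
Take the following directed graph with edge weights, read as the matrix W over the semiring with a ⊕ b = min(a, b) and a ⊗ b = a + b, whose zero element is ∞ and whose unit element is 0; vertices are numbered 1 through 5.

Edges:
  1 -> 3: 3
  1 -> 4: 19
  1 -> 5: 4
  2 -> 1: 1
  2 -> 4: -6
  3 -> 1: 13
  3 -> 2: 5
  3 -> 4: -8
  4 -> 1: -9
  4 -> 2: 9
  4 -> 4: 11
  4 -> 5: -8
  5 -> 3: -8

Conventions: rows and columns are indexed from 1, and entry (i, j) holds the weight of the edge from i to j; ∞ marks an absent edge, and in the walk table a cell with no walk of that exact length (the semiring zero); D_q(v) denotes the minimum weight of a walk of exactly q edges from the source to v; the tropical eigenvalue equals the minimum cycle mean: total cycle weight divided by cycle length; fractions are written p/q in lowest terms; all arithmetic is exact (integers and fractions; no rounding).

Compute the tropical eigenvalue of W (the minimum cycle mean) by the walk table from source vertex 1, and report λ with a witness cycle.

q=0: [0, ∞, ∞, ∞, ∞]
q=1: [∞, ∞, 3, 19, 4]
q=2: [10, 8, -4, -5, 11]
q=3: [-14, 1, 3, -12, -13]
q=4: [-21, -3, -21, -5, -20]
q=5: [-14, -16, -28, -29, -17]
Optimal cycle mean attained by: cycle 3->4->5->3, total (-8) + (-8) + (-8), length 3.
Answer: λ = -8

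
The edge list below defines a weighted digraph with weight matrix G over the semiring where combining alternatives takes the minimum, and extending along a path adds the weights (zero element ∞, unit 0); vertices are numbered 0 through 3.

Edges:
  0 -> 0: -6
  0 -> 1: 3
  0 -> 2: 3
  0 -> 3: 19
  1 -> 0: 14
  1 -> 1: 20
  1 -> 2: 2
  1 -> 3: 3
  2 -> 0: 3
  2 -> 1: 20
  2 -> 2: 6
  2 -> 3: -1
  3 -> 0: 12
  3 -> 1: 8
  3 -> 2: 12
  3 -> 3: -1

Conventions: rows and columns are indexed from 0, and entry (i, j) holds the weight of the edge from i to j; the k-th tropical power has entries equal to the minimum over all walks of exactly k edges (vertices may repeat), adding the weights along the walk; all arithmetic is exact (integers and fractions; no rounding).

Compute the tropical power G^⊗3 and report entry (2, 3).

G^⊗2:
  [-12, -3, -3, 2]
  [5, 11, 8, 1]
  [-3, 6, 6, -2]
  [6, 7, 10, -2]
G^⊗3:
  [-18, -9, -9, -4]
  [-1, 8, 8, 0]
  [-9, 0, 0, -3]
  [0, 6, 9, -3]
Key observation: the optimum is the walk 2->3->3->3, with weight (-1) + (-1) + (-1) = -3.
Optimal value attained by: walk 2->3->3->3.
Answer: (G^⊗3)[2][3] = -3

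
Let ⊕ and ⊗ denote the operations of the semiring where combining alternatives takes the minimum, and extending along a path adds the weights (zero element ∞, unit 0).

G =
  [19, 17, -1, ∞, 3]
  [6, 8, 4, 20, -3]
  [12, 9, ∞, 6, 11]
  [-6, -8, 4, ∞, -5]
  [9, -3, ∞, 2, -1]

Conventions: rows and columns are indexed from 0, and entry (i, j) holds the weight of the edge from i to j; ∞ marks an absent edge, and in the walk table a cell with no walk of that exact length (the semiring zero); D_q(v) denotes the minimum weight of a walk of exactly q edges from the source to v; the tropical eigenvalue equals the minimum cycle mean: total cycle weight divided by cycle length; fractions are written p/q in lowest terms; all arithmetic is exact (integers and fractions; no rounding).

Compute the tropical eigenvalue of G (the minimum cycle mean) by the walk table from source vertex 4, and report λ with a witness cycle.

q=0: [∞, ∞, ∞, ∞, 0]
q=1: [9, -3, ∞, 2, -1]
q=2: [-4, -6, 1, 1, -6]
q=3: [-5, -9, -5, -4, -9]
q=4: [-10, -12, -6, -7, -12]
q=5: [-13, -15, -11, -10, -15]
Optimal cycle mean attained by: cycle 1->4->1, total (-3) + (-3), length 2.
Answer: λ = -3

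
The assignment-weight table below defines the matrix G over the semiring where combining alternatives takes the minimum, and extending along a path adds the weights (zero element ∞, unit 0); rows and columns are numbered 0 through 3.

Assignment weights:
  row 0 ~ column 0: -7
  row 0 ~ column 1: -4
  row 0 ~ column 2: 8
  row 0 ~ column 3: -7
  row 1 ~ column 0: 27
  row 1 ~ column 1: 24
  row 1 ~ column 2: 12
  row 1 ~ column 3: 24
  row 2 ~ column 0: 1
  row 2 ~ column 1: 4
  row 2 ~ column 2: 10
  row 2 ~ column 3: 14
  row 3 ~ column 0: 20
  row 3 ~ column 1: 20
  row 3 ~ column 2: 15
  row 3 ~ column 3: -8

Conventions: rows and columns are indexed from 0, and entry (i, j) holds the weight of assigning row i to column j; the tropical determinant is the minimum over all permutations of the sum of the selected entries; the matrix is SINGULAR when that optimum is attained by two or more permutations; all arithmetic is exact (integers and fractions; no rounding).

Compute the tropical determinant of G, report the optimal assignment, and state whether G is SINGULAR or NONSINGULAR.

σ = (0, 1, 2, 3): (-7) + 24 + 10 + (-8) = 19
σ = (0, 1, 3, 2): (-7) + 24 + 14 + 15 = 46
σ = (0, 2, 1, 3): (-7) + 12 + 4 + (-8) = 1
σ = (0, 2, 3, 1): (-7) + 12 + 14 + 20 = 39
σ = (0, 3, 1, 2): (-7) + 24 + 4 + 15 = 36
σ = (0, 3, 2, 1): (-7) + 24 + 10 + 20 = 47
σ = (1, 0, 2, 3): (-4) + 27 + 10 + (-8) = 25
σ = (1, 0, 3, 2): (-4) + 27 + 14 + 15 = 52
σ = (1, 2, 0, 3): (-4) + 12 + 1 + (-8) = 1
σ = (1, 2, 3, 0): (-4) + 12 + 14 + 20 = 42
σ = (1, 3, 0, 2): (-4) + 24 + 1 + 15 = 36
σ = (1, 3, 2, 0): (-4) + 24 + 10 + 20 = 50
σ = (2, 0, 1, 3): 8 + 27 + 4 + (-8) = 31
σ = (2, 0, 3, 1): 8 + 27 + 14 + 20 = 69
σ = (2, 1, 0, 3): 8 + 24 + 1 + (-8) = 25
σ = (2, 1, 3, 0): 8 + 24 + 14 + 20 = 66
σ = (2, 3, 0, 1): 8 + 24 + 1 + 20 = 53
σ = (2, 3, 1, 0): 8 + 24 + 4 + 20 = 56
σ = (3, 0, 1, 2): (-7) + 27 + 4 + 15 = 39
σ = (3, 0, 2, 1): (-7) + 27 + 10 + 20 = 50
σ = (3, 1, 0, 2): (-7) + 24 + 1 + 15 = 33
σ = (3, 1, 2, 0): (-7) + 24 + 10 + 20 = 47
σ = (3, 2, 0, 1): (-7) + 12 + 1 + 20 = 26
σ = (3, 2, 1, 0): (-7) + 12 + 4 + 20 = 29
Optimal value attained by: σ = (0, 2, 1, 3).
Answer: det⊕(G) = 1; verdict: SINGULAR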